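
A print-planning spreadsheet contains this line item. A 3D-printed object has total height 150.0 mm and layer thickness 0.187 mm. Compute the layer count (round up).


Layers = ceil(150.0/0.187) = 803


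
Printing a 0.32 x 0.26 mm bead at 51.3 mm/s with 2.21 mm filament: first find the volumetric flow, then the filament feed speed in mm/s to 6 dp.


Q = 0.32 * 0.26 * 51.3 = 4.26816 mm^3/s
A_fil = pi*(2.21/2)^2 = 3.83596317 mm^2
v_feed = 4.26816 / 3.83596317 = 1.11267 mm/s


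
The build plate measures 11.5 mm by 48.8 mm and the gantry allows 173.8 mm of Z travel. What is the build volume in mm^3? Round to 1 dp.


V = 11.5 * 48.8 * 173.8 = 97536.6 mm^3


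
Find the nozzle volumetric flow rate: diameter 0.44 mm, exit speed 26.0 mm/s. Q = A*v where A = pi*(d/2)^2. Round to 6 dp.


A = pi*(0.44/2)^2 = 0.15205308 mm^2
Q = 0.15205308 * 26.0 = 3.95338 mm^3/s


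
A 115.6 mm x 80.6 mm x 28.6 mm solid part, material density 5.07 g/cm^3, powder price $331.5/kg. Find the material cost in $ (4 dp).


V = 115.6 * 80.6 * 28.6 = 266476.496 mm^3 = 266.476496 cm^3
Mass = 266.476496 * 5.07 / 1000 = 1.35103583 kg
Cost = 1.35103583 * 331.5 = 447.8684 $


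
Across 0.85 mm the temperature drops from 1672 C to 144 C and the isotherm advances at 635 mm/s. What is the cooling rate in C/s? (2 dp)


G = (1672-144)/0.85 = 1797.64705882 C/mm
CR = 1797.64705882 * 635 = 1141505.88 C/s


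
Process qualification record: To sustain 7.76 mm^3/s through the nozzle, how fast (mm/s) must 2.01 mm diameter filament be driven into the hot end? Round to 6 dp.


A = pi*(2.01/2)^2 = 3.173087
v = 7.76 / 3.173087 = 2.445568 mm/s


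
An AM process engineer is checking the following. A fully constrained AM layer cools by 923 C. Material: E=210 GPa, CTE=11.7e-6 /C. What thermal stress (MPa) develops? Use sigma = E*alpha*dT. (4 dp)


sigma = 210*1000 * 11.7e-6 * 923 = 2267.811 MPa


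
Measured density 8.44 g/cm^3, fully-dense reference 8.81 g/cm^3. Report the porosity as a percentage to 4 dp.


Porosity = (1-8.44/8.81)*100 = 4.1998 %


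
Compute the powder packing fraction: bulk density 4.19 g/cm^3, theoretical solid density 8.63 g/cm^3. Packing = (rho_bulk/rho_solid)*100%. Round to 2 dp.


Packing = (4.19/8.63)*100 = 48.55 %


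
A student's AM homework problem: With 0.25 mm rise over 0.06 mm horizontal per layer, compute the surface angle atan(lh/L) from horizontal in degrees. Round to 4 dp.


angle = atan(0.25/0.06) = 76.5043 degrees


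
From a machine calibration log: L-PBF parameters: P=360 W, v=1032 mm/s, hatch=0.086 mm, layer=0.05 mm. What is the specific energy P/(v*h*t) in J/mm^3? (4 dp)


Build rate = 1032 * 0.086 * 0.05 = 4.4376 mm^3/s
SE = 360 / 4.4376 = 81.1249 J/mm^3


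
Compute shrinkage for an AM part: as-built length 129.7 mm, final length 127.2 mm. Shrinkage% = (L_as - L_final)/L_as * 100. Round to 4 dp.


Shrinkage = ((129.7-127.2)/129.7)*100 = 1.9275 %


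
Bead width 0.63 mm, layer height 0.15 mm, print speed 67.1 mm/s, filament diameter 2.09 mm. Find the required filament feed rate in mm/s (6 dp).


Q = 0.63 * 0.15 * 67.1 = 6.34095 mm^3/s
A_fil = pi*(2.09/2)^2 = 3.43069772 mm^2
v_feed = 6.34095 / 3.43069772 = 1.848297 mm/s


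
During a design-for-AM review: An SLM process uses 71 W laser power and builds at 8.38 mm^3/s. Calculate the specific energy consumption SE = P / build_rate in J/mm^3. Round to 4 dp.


SE = 71 / 8.38 = 8.4726 J/mm^3


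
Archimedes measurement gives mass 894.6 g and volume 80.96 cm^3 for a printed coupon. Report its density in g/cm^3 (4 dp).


rho = 894.6 / 80.96 = 11.0499 g/cm^3


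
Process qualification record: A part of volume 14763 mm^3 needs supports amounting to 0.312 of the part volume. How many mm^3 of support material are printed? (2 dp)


V_support = 14763 * 0.312 = 4606.06 mm^3


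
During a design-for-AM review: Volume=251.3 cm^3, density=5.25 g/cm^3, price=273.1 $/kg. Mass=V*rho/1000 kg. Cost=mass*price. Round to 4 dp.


Mass = 251.3*5.25/1000 = 1.319325 kg
Cost = 1.319325 * 273.1 = 360.3077 $


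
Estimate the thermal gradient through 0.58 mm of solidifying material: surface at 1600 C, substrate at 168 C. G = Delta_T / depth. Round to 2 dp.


G = (1600-168)/0.58 = 2468.97 C/mm


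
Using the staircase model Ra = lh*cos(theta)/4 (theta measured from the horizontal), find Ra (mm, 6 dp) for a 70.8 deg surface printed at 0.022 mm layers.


Ra = 0.022 * cos(70.8) / 4 = 0.001809 mm


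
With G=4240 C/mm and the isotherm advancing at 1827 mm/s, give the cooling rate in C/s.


CR = 4240 * 1827 = 7746480 C/s


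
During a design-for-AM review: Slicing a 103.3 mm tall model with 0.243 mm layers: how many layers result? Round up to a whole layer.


Layers = ceil(103.3/0.243) = 426


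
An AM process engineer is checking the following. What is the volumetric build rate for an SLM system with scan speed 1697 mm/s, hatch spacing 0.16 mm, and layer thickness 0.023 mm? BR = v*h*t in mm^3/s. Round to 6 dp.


Rate = 1697 * 0.16 * 0.023 = 6.24496 mm^3/s


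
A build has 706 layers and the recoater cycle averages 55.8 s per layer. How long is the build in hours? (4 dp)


t = 706 * 55.8 / 3600 = 10.943 hrs


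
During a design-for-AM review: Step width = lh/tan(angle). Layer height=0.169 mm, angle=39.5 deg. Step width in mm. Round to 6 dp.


step = 0.169 / tan(39.5) = 0.205013 mm


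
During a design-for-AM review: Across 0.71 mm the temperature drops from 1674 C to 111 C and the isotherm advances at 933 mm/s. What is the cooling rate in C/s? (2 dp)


G = (1674-111)/0.71 = 2201.4084507 C/mm
CR = 2201.4084507 * 933 = 2053914.08 C/s


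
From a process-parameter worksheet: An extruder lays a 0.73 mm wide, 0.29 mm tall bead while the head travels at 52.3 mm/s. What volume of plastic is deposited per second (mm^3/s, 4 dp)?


Rate = 0.73 * 0.29 * 52.3 = 11.0719 mm^3/s


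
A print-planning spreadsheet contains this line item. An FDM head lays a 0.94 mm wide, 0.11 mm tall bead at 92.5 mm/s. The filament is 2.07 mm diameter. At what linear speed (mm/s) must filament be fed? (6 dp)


Q = 0.94 * 0.11 * 92.5 = 9.5645 mm^3/s
A_fil = pi*(2.07/2)^2 = 3.36535259 mm^2
v_feed = 9.5645 / 3.36535259 = 2.84205 mm/s


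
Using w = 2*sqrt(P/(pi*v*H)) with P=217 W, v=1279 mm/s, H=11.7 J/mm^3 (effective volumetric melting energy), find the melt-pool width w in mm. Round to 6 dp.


w = 2*sqrt(217/(pi*1279*11.7)) = 0.13588 mm


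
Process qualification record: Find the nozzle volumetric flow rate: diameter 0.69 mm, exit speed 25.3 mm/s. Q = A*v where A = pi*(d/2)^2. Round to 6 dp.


A = pi*(0.69/2)^2 = 0.37392807 mm^2
Q = 0.37392807 * 25.3 = 9.46038 mm^3/s


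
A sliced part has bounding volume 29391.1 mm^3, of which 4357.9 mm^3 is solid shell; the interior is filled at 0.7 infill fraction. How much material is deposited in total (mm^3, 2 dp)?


V_infill = (29391.1 - 4357.9) * 0.7 = 17523.24
V_total = 4357.9 + 17523.24 = 21881.14 mm^3


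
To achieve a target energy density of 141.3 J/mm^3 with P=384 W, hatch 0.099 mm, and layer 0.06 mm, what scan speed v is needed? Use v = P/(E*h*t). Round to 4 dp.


v = 384 / (141.3*0.099*0.06) = 457.5121 mm/s


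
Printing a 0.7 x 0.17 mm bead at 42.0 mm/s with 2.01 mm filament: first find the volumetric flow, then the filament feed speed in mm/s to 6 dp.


Q = 0.7 * 0.17 * 42.0 = 4.998 mm^3/s
A_fil = pi*(2.01/2)^2 = 3.17308712 mm^2
v_feed = 4.998 / 3.17308712 = 1.575122 mm/s


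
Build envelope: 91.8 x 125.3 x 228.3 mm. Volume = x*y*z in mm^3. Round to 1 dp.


V = 91.8 * 125.3 * 228.3 = 2626029.9 mm^3


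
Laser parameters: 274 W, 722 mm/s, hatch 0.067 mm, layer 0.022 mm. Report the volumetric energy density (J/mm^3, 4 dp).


E = 274 / (722*0.067*0.022) = 257.4636 J/mm^3


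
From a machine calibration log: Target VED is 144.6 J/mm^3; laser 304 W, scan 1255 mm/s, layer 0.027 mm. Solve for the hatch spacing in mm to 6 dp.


h = 304 / (144.6*1255*0.027) = 0.062044 mm


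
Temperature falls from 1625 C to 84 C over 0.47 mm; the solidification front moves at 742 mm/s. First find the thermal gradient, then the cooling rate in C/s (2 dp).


G = (1625-84)/0.47 = 3278.72340426 C/mm
CR = 3278.72340426 * 742 = 2432812.77 C/s


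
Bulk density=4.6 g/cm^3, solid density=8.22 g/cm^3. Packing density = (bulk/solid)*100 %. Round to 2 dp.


Packing = (4.6/8.22)*100 = 55.96 %


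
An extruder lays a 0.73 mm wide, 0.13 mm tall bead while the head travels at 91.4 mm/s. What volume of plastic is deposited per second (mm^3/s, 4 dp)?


Rate = 0.73 * 0.13 * 91.4 = 8.6739 mm^3/s


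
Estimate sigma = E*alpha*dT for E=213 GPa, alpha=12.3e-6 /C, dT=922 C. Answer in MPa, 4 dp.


sigma = 213*1000 * 12.3e-6 * 922 = 2415.5478 MPa


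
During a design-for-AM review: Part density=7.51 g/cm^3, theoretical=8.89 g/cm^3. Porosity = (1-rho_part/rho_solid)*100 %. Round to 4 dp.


Porosity = (1-7.51/8.89)*100 = 15.5231 %


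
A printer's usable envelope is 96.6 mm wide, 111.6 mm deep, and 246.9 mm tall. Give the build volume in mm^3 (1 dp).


V = 96.6 * 111.6 * 246.9 = 2661720.3 mm^3


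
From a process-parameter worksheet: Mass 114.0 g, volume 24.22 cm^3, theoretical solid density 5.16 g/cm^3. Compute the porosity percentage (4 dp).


rho_part = 114.0 / 24.22 = 4.70685384 g/cm^3
Porosity = (1 - 4.70685384/5.16)*100 = 8.7819 %


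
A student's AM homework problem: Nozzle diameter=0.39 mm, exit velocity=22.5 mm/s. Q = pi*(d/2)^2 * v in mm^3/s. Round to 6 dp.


A = pi*(0.39/2)^2 = 0.11945906 mm^2
Q = 0.11945906 * 22.5 = 2.687829 mm^3/s


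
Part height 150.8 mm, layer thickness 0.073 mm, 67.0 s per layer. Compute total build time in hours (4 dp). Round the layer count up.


Layers = ceil(150.8/0.073) = 2066
t = 2066 * 67.0 / 3600 = 38.4506 hrs


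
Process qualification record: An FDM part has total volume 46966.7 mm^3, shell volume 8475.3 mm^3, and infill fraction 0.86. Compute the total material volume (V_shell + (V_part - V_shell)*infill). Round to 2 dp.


V_infill = (46966.7 - 8475.3) * 0.86 = 33102.6
V_total = 8475.3 + 33102.6 = 41577.9 mm^3


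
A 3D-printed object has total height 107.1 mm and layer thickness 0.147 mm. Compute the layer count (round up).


Layers = ceil(107.1/0.147) = 729


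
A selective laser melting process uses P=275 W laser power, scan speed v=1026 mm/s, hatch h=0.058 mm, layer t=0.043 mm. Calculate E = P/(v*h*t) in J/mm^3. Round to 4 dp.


E = 275 / (1026*0.058*0.043) = 107.4704 J/mm^3


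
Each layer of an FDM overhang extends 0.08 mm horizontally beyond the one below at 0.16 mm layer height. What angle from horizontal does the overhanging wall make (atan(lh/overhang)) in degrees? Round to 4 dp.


angle = atan(0.16/0.08) = 63.4349 degrees


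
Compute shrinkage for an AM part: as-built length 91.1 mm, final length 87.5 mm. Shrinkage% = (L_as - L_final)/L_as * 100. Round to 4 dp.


Shrinkage = ((91.1-87.5)/91.1)*100 = 3.9517 %


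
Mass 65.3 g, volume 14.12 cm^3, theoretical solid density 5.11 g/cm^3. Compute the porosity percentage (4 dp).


rho_part = 65.3 / 14.12 = 4.62464589 g/cm^3
Porosity = (1 - 4.62464589/5.11)*100 = 9.4981 %


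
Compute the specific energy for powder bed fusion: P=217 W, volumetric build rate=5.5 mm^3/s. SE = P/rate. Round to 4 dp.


SE = 217 / 5.5 = 39.4545 J/mm^3


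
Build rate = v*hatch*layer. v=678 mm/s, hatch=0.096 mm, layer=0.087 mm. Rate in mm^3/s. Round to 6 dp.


Rate = 678 * 0.096 * 0.087 = 5.662656 mm^3/s


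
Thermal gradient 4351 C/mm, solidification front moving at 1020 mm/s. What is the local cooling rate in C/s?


CR = 4351 * 1020 = 4438020 C/s


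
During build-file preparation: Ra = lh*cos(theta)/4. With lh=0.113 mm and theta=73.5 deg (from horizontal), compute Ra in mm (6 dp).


Ra = 0.113 * cos(73.5) / 4 = 0.008023 mm


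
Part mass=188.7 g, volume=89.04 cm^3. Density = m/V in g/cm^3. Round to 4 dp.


rho = 188.7 / 89.04 = 2.1193 g/cm^3


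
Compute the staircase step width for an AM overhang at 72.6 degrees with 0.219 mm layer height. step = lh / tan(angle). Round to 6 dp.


step = 0.219 / tan(72.6) = 0.06863 mm


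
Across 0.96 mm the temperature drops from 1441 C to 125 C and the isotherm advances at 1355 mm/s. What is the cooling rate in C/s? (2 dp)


G = (1441-125)/0.96 = 1370.83333333 C/mm
CR = 1370.83333333 * 1355 = 1857479.17 C/s


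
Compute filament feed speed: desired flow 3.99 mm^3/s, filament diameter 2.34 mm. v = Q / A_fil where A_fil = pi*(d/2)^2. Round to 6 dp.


A = pi*(2.34/2)^2 = 4.300526
v = 3.99 / 4.300526 = 0.927793 mm/s


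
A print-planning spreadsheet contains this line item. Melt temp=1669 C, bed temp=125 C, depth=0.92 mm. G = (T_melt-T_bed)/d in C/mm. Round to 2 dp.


G = (1669-125)/0.92 = 1678.26 C/mm


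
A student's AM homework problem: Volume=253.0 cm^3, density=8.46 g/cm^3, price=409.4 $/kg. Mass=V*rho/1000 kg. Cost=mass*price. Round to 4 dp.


Mass = 253.0*8.46/1000 = 2.14038 kg
Cost = 2.14038 * 409.4 = 876.2716 $


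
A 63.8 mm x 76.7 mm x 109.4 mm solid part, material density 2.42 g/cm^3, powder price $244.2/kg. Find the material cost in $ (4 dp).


V = 63.8 * 76.7 * 109.4 = 535344.524 mm^3 = 535.344524 cm^3
Mass = 535.344524 * 2.42 / 1000 = 1.29553375 kg
Cost = 1.29553375 * 244.2 = 316.3693 $


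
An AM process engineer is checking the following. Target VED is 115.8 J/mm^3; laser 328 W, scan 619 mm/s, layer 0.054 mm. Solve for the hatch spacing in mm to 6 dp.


h = 328 / (115.8*619*0.054) = 0.084739 mm


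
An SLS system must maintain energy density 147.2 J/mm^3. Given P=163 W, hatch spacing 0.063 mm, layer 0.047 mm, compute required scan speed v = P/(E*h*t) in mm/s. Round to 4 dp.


v = 163 / (147.2*0.063*0.047) = 373.974 mm/s


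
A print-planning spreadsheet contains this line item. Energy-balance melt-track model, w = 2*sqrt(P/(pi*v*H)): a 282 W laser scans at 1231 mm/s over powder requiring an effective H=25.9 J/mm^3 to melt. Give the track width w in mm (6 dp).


w = 2*sqrt(282/(pi*1231*25.9)) = 0.106121 mm


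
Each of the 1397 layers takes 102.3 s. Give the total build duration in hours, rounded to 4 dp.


t = 1397 * 102.3 / 3600 = 39.6981 hrs


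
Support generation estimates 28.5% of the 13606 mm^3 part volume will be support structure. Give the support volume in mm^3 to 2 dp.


V_support = 13606 * 0.285 = 3877.71 mm^3


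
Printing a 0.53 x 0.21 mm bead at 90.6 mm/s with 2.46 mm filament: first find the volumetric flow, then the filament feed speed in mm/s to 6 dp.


Q = 0.53 * 0.21 * 90.6 = 10.08378 mm^3/s
A_fil = pi*(2.46/2)^2 = 4.75291553 mm^2
v_feed = 10.08378 / 4.75291553 = 2.121599 mm/s


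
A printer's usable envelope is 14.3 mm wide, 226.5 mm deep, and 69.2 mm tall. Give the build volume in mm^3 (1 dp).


V = 14.3 * 226.5 * 69.2 = 224135.3 mm^3


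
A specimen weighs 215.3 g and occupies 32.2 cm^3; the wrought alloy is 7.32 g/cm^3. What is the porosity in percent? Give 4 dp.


rho_part = 215.3 / 32.2 = 6.6863354 g/cm^3
Porosity = (1 - 6.6863354/7.32)*100 = 8.6566 %


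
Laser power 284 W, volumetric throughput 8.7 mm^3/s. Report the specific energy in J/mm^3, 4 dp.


SE = 284 / 8.7 = 32.6437 J/mm^3


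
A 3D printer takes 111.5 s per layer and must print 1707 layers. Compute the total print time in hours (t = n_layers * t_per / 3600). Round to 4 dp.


t = 1707 * 111.5 / 3600 = 52.8696 hrs


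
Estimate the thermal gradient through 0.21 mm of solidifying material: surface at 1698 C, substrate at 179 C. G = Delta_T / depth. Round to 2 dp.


G = (1698-179)/0.21 = 7233.33 C/mm


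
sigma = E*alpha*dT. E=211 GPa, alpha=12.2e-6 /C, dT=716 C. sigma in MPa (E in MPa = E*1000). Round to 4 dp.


sigma = 211*1000 * 12.2e-6 * 716 = 1843.1272 MPa


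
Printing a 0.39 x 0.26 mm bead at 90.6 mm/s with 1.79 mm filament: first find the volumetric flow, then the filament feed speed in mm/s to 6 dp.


Q = 0.39 * 0.26 * 90.6 = 9.18684 mm^3/s
A_fil = pi*(1.79/2)^2 = 2.51649426 mm^2
v_feed = 9.18684 / 2.51649426 = 3.65065 mm/s


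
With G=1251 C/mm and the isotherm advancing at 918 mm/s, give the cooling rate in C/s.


CR = 1251 * 918 = 1148418 C/s


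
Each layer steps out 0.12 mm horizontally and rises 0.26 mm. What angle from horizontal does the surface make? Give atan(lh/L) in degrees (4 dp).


angle = atan(0.26/0.12) = 65.2249 degrees


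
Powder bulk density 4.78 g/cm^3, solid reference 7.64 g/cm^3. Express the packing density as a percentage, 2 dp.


Packing = (4.78/7.64)*100 = 62.57 %


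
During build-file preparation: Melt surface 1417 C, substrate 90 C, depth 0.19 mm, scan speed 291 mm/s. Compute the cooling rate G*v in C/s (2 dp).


G = (1417-90)/0.19 = 6984.21052632 C/mm
CR = 6984.21052632 * 291 = 2032405.26 C/s


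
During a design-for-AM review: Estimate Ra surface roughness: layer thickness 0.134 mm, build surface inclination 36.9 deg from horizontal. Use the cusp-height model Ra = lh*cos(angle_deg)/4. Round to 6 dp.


Ra = 0.134 * cos(36.9) / 4 = 0.026789 mm


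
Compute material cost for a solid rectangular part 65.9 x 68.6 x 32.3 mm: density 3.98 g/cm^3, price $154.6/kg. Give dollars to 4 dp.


V = 65.9 * 68.6 * 32.3 = 146019.902 mm^3 = 146.019902 cm^3
Mass = 146.019902 * 3.98 / 1000 = 0.58115921 kg
Cost = 0.58115921 * 154.6 = 89.8472 $


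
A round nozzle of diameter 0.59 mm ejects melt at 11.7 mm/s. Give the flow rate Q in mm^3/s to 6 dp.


A = pi*(0.59/2)^2 = 0.2733971 mm^2
Q = 0.2733971 * 11.7 = 3.198746 mm^3/s


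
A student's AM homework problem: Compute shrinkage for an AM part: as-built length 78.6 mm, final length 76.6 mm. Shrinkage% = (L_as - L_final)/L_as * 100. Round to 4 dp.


Shrinkage = ((78.6-76.6)/78.6)*100 = 2.5445 %


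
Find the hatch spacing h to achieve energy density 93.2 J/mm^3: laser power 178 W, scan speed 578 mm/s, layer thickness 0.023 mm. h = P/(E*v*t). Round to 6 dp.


h = 178 / (93.2*578*0.023) = 0.143664 mm


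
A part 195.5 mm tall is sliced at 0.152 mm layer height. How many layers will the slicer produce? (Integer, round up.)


Layers = ceil(195.5/0.152) = 1287


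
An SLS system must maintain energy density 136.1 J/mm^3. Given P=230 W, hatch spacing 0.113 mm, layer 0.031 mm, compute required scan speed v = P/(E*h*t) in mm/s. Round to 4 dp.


v = 230 / (136.1*0.113*0.031) = 482.4247 mm/s


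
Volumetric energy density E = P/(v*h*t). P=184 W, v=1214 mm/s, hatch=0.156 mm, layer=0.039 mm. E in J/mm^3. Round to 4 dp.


E = 184 / (1214*0.156*0.039) = 24.9121 J/mm^3


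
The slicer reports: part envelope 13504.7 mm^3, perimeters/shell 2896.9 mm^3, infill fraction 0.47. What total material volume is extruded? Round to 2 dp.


V_infill = (13504.7 - 2896.9) * 0.47 = 4985.67
V_total = 2896.9 + 4985.67 = 7882.57 mm^3


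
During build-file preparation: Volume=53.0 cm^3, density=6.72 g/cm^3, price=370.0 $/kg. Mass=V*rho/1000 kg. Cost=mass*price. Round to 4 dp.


Mass = 53.0*6.72/1000 = 0.35616 kg
Cost = 0.35616 * 370.0 = 131.7792 $


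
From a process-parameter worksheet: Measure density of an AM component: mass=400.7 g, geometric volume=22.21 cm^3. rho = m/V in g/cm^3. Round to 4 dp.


rho = 400.7 / 22.21 = 18.0414 g/cm^3


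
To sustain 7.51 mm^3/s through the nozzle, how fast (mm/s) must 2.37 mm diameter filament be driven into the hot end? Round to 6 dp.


A = pi*(2.37/2)^2 = 4.411503
v = 7.51 / 4.411503 = 1.702368 mm/s


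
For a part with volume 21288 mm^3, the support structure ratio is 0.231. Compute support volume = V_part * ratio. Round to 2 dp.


V_support = 21288 * 0.231 = 4917.53 mm^3


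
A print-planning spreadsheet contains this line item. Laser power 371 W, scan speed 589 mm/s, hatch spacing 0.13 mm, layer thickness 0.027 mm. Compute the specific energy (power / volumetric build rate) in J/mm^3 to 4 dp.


Build rate = 589 * 0.13 * 0.027 = 2.06739 mm^3/s
SE = 371 / 2.06739 = 179.4533 J/mm^3


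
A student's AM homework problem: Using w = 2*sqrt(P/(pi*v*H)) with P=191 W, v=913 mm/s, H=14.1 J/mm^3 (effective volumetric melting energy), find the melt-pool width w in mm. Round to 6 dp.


w = 2*sqrt(191/(pi*913*14.1)) = 0.137444 mm


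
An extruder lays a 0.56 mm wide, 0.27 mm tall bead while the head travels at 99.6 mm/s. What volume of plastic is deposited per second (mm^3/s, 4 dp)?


Rate = 0.56 * 0.27 * 99.6 = 15.0595 mm^3/s


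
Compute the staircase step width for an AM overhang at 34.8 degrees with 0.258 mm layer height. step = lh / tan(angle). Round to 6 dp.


step = 0.258 / tan(34.8) = 0.371213 mm


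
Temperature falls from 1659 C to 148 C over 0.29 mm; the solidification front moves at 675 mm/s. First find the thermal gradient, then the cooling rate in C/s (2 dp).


G = (1659-148)/0.29 = 5210.34482759 C/mm
CR = 5210.34482759 * 675 = 3516982.76 C/s


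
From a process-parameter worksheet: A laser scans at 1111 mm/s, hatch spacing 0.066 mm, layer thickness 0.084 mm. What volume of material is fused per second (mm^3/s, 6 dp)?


Rate = 1111 * 0.066 * 0.084 = 6.159384 mm^3/s


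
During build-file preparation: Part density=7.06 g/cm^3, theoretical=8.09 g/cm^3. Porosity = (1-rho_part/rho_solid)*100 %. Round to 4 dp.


Porosity = (1-7.06/8.09)*100 = 12.7318 %


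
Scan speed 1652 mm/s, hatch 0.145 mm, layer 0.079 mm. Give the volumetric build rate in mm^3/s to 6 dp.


Rate = 1652 * 0.145 * 0.079 = 18.92366 mm^3/s


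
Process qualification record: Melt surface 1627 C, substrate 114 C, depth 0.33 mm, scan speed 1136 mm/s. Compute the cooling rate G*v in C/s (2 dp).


G = (1627-114)/0.33 = 4584.84848485 C/mm
CR = 4584.84848485 * 1136 = 5208387.88 C/s


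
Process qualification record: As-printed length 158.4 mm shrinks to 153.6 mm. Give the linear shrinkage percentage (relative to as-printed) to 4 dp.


Shrinkage = ((158.4-153.6)/158.4)*100 = 3.0303 %


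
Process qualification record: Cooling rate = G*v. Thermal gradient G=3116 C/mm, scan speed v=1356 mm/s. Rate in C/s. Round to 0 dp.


CR = 3116 * 1356 = 4225296 C/s


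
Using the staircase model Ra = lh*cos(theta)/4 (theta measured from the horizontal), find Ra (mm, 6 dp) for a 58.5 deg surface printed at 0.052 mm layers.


Ra = 0.052 * cos(58.5) / 4 = 0.006792 mm


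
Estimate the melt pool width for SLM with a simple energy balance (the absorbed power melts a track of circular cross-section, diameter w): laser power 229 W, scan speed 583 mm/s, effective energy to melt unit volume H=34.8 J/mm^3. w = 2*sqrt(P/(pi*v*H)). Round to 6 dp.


w = 2*sqrt(229/(pi*583*34.8)) = 0.119881 mm


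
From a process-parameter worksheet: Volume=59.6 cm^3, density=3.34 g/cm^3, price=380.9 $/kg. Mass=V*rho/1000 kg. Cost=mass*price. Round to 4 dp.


Mass = 59.6*3.34/1000 = 0.199064 kg
Cost = 0.199064 * 380.9 = 75.8235 $


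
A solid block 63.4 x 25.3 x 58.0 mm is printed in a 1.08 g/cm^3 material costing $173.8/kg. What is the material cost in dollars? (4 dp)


V = 63.4 * 25.3 * 58.0 = 93033.16 mm^3 = 93.03316 cm^3
Mass = 93.03316 * 1.08 / 1000 = 0.10047581 kg
Cost = 0.10047581 * 173.8 = 17.4627 $


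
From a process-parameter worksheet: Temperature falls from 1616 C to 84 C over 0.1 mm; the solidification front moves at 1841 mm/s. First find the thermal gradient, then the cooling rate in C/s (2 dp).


G = (1616-84)/0.1 = 15320.0 C/mm
CR = 15320.0 * 1841 = 28204120.0 C/s


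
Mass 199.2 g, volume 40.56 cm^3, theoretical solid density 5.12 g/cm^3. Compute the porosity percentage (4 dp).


rho_part = 199.2 / 40.56 = 4.9112426 g/cm^3
Porosity = (1 - 4.9112426/5.12)*100 = 4.0773 %


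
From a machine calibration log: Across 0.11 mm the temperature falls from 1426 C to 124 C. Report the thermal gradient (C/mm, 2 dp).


G = (1426-124)/0.11 = 11836.36 C/mm


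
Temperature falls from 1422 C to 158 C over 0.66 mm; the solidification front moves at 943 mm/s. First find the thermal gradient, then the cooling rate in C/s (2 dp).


G = (1422-158)/0.66 = 1915.15151515 C/mm
CR = 1915.15151515 * 943 = 1805987.88 C/s


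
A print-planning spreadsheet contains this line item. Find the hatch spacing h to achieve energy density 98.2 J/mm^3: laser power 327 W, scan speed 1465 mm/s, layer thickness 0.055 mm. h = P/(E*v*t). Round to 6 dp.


h = 327 / (98.2*1465*0.055) = 0.041327 mm


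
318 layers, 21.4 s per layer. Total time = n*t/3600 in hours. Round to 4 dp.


t = 318 * 21.4 / 3600 = 1.8903 hrs


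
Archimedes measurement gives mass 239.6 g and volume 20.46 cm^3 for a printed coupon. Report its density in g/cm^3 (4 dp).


rho = 239.6 / 20.46 = 11.7107 g/cm^3


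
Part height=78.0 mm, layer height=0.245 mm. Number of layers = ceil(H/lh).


Layers = ceil(78.0/0.245) = 319


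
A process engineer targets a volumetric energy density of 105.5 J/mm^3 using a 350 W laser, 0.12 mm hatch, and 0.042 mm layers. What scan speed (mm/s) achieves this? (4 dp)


v = 350 / (105.5*0.12*0.042) = 658.2412 mm/s


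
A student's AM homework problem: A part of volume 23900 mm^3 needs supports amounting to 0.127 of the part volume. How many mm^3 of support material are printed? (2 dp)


V_support = 23900 * 0.127 = 3035.3 mm^3


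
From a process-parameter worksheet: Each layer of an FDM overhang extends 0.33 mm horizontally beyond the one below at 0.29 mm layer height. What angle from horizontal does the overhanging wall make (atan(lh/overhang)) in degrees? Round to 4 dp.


angle = atan(0.29/0.33) = 41.3086 degrees


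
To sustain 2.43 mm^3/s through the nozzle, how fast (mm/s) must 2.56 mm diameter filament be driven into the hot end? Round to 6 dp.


A = pi*(2.56/2)^2 = 5.147185
v = 2.43 / 5.147185 = 0.472103 mm/s


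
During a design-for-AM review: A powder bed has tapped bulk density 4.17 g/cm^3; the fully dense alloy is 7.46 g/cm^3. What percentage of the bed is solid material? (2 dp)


Packing = (4.17/7.46)*100 = 55.9 %


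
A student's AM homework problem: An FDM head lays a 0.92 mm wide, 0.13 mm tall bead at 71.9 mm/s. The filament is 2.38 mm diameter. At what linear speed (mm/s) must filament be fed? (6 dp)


Q = 0.92 * 0.13 * 71.9 = 8.59924 mm^3/s
A_fil = pi*(2.38/2)^2 = 4.44880936 mm^2
v_feed = 8.59924 / 4.44880936 = 1.932931 mm/s


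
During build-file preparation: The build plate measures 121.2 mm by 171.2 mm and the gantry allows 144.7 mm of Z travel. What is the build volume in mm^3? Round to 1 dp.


V = 121.2 * 171.2 * 144.7 = 3002444.0 mm^3


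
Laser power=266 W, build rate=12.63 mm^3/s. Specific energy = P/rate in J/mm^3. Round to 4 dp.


SE = 266 / 12.63 = 21.061 J/mm^3


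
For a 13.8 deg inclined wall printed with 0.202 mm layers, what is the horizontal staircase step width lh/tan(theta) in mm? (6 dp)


step = 0.202 / tan(13.8) = 0.822397 mm


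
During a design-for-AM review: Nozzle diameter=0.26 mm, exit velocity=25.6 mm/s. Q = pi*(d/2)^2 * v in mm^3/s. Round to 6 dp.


A = pi*(0.26/2)^2 = 0.05309292 mm^2
Q = 0.05309292 * 25.6 = 1.359179 mm^3/s


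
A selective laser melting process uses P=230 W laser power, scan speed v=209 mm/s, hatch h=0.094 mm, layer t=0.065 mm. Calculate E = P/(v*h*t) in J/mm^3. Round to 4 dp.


E = 230 / (209*0.094*0.065) = 180.111 J/mm^3


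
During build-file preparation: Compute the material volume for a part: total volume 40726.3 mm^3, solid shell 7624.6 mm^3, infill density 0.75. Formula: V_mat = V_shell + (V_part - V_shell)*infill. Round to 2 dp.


V_infill = (40726.3 - 7624.6) * 0.75 = 24826.28
V_total = 7624.6 + 24826.28 = 32450.88 mm^3


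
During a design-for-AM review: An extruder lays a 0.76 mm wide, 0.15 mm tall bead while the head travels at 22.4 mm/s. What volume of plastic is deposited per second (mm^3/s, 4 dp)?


Rate = 0.76 * 0.15 * 22.4 = 2.5536 mm^3/s


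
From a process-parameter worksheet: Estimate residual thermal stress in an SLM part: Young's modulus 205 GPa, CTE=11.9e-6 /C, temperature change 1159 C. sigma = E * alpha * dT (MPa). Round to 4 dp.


sigma = 205*1000 * 11.9e-6 * 1159 = 2827.3805 MPa


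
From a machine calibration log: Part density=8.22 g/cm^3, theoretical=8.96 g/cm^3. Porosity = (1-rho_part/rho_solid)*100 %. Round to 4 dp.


Porosity = (1-8.22/8.96)*100 = 8.2589 %


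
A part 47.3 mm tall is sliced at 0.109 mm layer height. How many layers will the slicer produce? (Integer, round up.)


Layers = ceil(47.3/0.109) = 434


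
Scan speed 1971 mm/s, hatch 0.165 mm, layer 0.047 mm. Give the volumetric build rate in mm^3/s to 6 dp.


Rate = 1971 * 0.165 * 0.047 = 15.285105 mm^3/s


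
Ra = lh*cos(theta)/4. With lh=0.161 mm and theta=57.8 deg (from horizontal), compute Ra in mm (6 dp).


Ra = 0.161 * cos(57.8) / 4 = 0.021448 mm


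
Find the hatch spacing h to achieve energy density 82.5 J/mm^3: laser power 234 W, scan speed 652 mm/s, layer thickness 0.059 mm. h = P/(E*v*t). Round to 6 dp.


h = 234 / (82.5*652*0.059) = 0.073733 mm


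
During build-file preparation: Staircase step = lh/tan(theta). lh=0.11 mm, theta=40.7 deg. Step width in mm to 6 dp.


step = 0.11 / tan(40.7) = 0.127887 mm


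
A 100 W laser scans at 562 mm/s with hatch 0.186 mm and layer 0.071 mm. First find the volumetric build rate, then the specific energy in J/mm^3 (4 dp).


Build rate = 562 * 0.186 * 0.071 = 7.421772 mm^3/s
SE = 100 / 7.421772 = 13.4739 J/mm^3


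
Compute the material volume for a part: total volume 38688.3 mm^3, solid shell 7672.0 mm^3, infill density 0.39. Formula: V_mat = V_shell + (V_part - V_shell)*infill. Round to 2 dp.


V_infill = (38688.3 - 7672.0) * 0.39 = 12096.36
V_total = 7672.0 + 12096.36 = 19768.36 mm^3


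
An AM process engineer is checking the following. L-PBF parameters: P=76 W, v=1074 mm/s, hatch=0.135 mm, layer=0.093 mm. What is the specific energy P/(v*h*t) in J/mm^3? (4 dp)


Build rate = 1074 * 0.135 * 0.093 = 13.48407 mm^3/s
SE = 76 / 13.48407 = 5.6363 J/mm^3


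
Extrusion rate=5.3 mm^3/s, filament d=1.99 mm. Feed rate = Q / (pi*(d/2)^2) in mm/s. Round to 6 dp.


A = pi*(1.99/2)^2 = 3.110255
v = 5.3 / 3.110255 = 1.70404 mm/s


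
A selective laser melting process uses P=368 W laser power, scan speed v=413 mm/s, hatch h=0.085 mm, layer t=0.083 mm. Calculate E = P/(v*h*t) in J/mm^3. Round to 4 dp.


E = 368 / (413*0.085*0.083) = 126.2992 J/mm^3


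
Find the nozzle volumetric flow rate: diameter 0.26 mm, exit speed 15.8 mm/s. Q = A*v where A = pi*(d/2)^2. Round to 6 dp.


A = pi*(0.26/2)^2 = 0.05309292 mm^2
Q = 0.05309292 * 15.8 = 0.838868 mm^3/s


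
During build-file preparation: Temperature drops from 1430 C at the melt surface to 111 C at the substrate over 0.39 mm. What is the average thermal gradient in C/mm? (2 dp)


G = (1430-111)/0.39 = 3382.05 C/mm


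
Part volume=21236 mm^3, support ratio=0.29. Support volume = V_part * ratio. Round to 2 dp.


V_support = 21236 * 0.29 = 6158.44 mm^3


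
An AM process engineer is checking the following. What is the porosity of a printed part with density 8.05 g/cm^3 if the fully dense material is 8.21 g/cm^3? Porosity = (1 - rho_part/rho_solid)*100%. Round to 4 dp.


Porosity = (1-8.05/8.21)*100 = 1.9488 %


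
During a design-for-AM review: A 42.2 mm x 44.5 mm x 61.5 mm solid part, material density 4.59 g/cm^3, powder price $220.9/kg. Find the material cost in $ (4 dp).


V = 42.2 * 44.5 * 61.5 = 115490.85 mm^3 = 115.49085 cm^3
Mass = 115.49085 * 4.59 / 1000 = 0.530103 kg
Cost = 0.530103 * 220.9 = 117.0998 $


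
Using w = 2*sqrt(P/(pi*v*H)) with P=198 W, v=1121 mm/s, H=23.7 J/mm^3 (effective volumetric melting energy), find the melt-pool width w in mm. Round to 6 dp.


w = 2*sqrt(198/(pi*1121*23.7)) = 0.097412 mm


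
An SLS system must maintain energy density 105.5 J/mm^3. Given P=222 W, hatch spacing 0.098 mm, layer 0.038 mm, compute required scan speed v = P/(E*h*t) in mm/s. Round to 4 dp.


v = 222 / (105.5*0.098*0.038) = 565.0552 mm/s


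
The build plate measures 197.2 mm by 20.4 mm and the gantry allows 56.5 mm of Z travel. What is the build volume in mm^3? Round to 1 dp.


V = 197.2 * 20.4 * 56.5 = 227292.7 mm^3


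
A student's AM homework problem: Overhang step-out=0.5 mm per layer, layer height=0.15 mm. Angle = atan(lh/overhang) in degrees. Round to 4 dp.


angle = atan(0.15/0.5) = 16.6992 degrees


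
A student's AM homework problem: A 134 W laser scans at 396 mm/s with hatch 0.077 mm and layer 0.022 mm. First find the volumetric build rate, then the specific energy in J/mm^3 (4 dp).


Build rate = 396 * 0.077 * 0.022 = 0.670824 mm^3/s
SE = 134 / 0.670824 = 199.7543 J/mm^3


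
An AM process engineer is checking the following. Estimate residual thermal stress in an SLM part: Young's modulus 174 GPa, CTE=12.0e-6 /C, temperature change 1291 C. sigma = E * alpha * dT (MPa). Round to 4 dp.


sigma = 174*1000 * 12.0e-6 * 1291 = 2695.608 MPa


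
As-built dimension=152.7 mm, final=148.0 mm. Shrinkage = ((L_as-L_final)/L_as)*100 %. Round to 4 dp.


Shrinkage = ((152.7-148.0)/152.7)*100 = 3.0779 %


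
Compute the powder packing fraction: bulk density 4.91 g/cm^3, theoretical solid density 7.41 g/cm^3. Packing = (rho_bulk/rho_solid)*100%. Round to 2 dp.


Packing = (4.91/7.41)*100 = 66.26 %


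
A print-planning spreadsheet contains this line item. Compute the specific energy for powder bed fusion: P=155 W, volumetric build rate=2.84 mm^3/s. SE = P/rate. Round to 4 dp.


SE = 155 / 2.84 = 54.5775 J/mm^3


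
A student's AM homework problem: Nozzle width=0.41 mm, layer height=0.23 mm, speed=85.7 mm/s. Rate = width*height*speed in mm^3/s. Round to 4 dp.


Rate = 0.41 * 0.23 * 85.7 = 8.0815 mm^3/s


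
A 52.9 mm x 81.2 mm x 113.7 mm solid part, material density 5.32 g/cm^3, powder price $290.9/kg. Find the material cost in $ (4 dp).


V = 52.9 * 81.2 * 113.7 = 488396.076 mm^3 = 488.396076 cm^3
Mass = 488.396076 * 5.32 / 1000 = 2.59826712 kg
Cost = 2.59826712 * 290.9 = 755.8359 $


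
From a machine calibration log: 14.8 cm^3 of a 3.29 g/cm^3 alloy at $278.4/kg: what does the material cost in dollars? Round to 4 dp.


Mass = 14.8*3.29/1000 = 0.048692 kg
Cost = 0.048692 * 278.4 = 13.5559 $


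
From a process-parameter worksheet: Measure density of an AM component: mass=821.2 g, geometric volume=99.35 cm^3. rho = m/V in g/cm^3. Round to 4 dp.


rho = 821.2 / 99.35 = 8.2657 g/cm^3


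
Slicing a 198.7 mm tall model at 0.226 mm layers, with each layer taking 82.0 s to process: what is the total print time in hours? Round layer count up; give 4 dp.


Layers = ceil(198.7/0.226) = 880
t = 880 * 82.0 / 3600 = 20.0444 hrs


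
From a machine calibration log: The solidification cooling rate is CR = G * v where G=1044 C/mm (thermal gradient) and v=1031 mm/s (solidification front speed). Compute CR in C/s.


CR = 1044 * 1031 = 1076364 C/s


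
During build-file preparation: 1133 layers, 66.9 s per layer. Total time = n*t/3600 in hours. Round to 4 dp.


t = 1133 * 66.9 / 3600 = 21.0549 hrs


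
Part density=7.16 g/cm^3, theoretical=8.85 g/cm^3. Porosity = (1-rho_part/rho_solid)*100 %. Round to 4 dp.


Porosity = (1-7.16/8.85)*100 = 19.096 %


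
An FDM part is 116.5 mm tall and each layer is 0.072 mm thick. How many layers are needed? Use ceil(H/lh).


Layers = ceil(116.5/0.072) = 1619


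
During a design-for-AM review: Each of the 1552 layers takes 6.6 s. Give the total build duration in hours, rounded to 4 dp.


t = 1552 * 6.6 / 3600 = 2.8453 hrs


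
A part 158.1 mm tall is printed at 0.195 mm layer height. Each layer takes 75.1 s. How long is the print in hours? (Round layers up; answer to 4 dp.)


Layers = ceil(158.1/0.195) = 811
t = 811 * 75.1 / 3600 = 16.9184 hrs


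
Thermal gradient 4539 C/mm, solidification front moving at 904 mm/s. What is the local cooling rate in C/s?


CR = 4539 * 904 = 4103256 C/s


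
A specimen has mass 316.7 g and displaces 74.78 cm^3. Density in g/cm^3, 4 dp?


rho = 316.7 / 74.78 = 4.2351 g/cm^3


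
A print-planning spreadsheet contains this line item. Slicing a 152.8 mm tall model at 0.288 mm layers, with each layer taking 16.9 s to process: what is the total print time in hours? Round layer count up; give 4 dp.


Layers = ceil(152.8/0.288) = 531
t = 531 * 16.9 / 3600 = 2.4928 hrs


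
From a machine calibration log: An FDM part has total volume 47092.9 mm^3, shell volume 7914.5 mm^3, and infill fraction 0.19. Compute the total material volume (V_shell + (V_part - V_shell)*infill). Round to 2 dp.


V_infill = (47092.9 - 7914.5) * 0.19 = 7443.9
V_total = 7914.5 + 7443.9 = 15358.4 mm^3


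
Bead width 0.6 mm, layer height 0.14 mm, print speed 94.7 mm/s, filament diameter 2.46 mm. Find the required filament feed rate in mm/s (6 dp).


Q = 0.6 * 0.14 * 94.7 = 7.9548 mm^3/s
A_fil = pi*(2.46/2)^2 = 4.75291553 mm^2
v_feed = 7.9548 / 4.75291553 = 1.673667 mm/s


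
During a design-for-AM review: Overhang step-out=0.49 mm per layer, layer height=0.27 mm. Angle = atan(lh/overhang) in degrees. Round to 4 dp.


angle = atan(0.27/0.49) = 28.8557 degrees


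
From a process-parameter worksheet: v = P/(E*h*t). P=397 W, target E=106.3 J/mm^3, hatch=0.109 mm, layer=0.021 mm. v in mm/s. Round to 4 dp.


v = 397 / (106.3*0.109*0.021) = 1631.5916 mm/s


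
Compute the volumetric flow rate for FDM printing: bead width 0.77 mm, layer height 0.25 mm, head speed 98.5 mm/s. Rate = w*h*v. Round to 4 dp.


Rate = 0.77 * 0.25 * 98.5 = 18.9613 mm^3/s


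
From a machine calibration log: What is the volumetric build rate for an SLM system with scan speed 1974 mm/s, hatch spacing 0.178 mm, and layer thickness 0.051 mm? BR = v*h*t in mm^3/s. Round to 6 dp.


Rate = 1974 * 0.178 * 0.051 = 17.919972 mm^3/s


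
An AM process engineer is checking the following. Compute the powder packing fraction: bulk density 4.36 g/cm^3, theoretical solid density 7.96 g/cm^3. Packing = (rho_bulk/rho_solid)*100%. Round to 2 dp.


Packing = (4.36/7.96)*100 = 54.77 %


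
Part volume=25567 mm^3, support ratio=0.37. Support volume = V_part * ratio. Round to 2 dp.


V_support = 25567 * 0.37 = 9459.79 mm^3


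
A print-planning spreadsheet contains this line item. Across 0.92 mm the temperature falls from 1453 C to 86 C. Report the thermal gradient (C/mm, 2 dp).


G = (1453-86)/0.92 = 1485.87 C/mm


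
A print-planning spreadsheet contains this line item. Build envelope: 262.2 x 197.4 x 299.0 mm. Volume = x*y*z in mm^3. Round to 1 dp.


V = 262.2 * 197.4 * 299.0 = 15475725.7 mm^3


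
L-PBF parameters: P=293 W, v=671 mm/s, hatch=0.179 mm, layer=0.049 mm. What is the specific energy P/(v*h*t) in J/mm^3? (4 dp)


Build rate = 671 * 0.179 * 0.049 = 5.885341 mm^3/s
SE = 293 / 5.885341 = 49.7847 J/mm^3


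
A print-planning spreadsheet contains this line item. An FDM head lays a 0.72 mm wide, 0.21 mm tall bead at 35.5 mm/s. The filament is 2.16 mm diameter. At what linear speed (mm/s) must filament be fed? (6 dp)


Q = 0.72 * 0.21 * 35.5 = 5.3676 mm^3/s
A_fil = pi*(2.16/2)^2 = 3.66435367 mm^2
v_feed = 5.3676 / 3.66435367 = 1.464815 mm/s


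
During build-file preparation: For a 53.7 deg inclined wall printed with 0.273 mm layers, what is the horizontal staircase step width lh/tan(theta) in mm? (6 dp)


step = 0.273 / tan(53.7) = 0.200538 mm


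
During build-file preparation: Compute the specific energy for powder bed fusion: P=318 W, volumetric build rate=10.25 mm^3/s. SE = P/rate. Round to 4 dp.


SE = 318 / 10.25 = 31.0244 J/mm^3
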